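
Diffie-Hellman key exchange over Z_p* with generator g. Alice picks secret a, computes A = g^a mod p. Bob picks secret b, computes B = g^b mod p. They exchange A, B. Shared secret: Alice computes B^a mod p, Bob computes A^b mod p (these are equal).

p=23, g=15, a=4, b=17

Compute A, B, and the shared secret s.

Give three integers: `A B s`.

A = 15^4 mod 23  (bits of 4 = 100)
  bit 0 = 1: r = r^2 * 15 mod 23 = 1^2 * 15 = 1*15 = 15
  bit 1 = 0: r = r^2 mod 23 = 15^2 = 18
  bit 2 = 0: r = r^2 mod 23 = 18^2 = 2
  -> A = 2
B = 15^17 mod 23  (bits of 17 = 10001)
  bit 0 = 1: r = r^2 * 15 mod 23 = 1^2 * 15 = 1*15 = 15
  bit 1 = 0: r = r^2 mod 23 = 15^2 = 18
  bit 2 = 0: r = r^2 mod 23 = 18^2 = 2
  bit 3 = 0: r = r^2 mod 23 = 2^2 = 4
  bit 4 = 1: r = r^2 * 15 mod 23 = 4^2 * 15 = 16*15 = 10
  -> B = 10
s = B^a = 10^4 mod 23  (bits of 4 = 100)
  bit 0 = 1: r = r^2 * 10 mod 23 = 1^2 * 10 = 1*10 = 10
  bit 1 = 0: r = r^2 mod 23 = 10^2 = 8
  bit 2 = 0: r = r^2 mod 23 = 8^2 = 18
  -> s = B^a = 18

Answer: 2 10 18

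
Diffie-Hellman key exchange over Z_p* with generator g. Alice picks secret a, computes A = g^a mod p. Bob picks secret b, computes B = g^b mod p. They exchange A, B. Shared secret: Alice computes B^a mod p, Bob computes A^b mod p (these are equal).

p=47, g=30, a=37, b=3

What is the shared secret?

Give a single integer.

A = 30^37 mod 47  (bits of 37 = 100101)
  bit 0 = 1: r = r^2 * 30 mod 47 = 1^2 * 30 = 1*30 = 30
  bit 1 = 0: r = r^2 mod 47 = 30^2 = 7
  bit 2 = 0: r = r^2 mod 47 = 7^2 = 2
  bit 3 = 1: r = r^2 * 30 mod 47 = 2^2 * 30 = 4*30 = 26
  bit 4 = 0: r = r^2 mod 47 = 26^2 = 18
  bit 5 = 1: r = r^2 * 30 mod 47 = 18^2 * 30 = 42*30 = 38
  -> A = 38
B = 30^3 mod 47  (bits of 3 = 11)
  bit 0 = 1: r = r^2 * 30 mod 47 = 1^2 * 30 = 1*30 = 30
  bit 1 = 1: r = r^2 * 30 mod 47 = 30^2 * 30 = 7*30 = 22
  -> B = 22
s = B^a = 22^37 mod 47  (bits of 37 = 100101)
  bit 0 = 1: r = r^2 * 22 mod 47 = 1^2 * 22 = 1*22 = 22
  bit 1 = 0: r = r^2 mod 47 = 22^2 = 14
  bit 2 = 0: r = r^2 mod 47 = 14^2 = 8
  bit 3 = 1: r = r^2 * 22 mod 47 = 8^2 * 22 = 17*22 = 45
  bit 4 = 0: r = r^2 mod 47 = 45^2 = 4
  bit 5 = 1: r = r^2 * 22 mod 47 = 4^2 * 22 = 16*22 = 23
  -> s = B^a = 23

Answer: 23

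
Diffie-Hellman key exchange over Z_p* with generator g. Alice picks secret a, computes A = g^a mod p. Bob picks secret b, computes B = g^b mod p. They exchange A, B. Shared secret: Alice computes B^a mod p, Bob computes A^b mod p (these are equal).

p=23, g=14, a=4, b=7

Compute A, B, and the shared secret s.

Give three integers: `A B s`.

Answer: 6 19 3

Derivation:
A = 14^4 mod 23  (bits of 4 = 100)
  bit 0 = 1: r = r^2 * 14 mod 23 = 1^2 * 14 = 1*14 = 14
  bit 1 = 0: r = r^2 mod 23 = 14^2 = 12
  bit 2 = 0: r = r^2 mod 23 = 12^2 = 6
  -> A = 6
B = 14^7 mod 23  (bits of 7 = 111)
  bit 0 = 1: r = r^2 * 14 mod 23 = 1^2 * 14 = 1*14 = 14
  bit 1 = 1: r = r^2 * 14 mod 23 = 14^2 * 14 = 12*14 = 7
  bit 2 = 1: r = r^2 * 14 mod 23 = 7^2 * 14 = 3*14 = 19
  -> B = 19
s = B^a = 19^4 mod 23  (bits of 4 = 100)
  bit 0 = 1: r = r^2 * 19 mod 23 = 1^2 * 19 = 1*19 = 19
  bit 1 = 0: r = r^2 mod 23 = 19^2 = 16
  bit 2 = 0: r = r^2 mod 23 = 16^2 = 3
  -> s = B^a = 3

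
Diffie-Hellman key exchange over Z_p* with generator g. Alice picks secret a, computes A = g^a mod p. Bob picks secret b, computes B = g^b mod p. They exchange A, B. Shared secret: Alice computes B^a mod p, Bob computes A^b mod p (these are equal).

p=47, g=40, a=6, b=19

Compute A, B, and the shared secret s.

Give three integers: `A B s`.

Answer: 8 35 27

Derivation:
A = 40^6 mod 47  (bits of 6 = 110)
  bit 0 = 1: r = r^2 * 40 mod 47 = 1^2 * 40 = 1*40 = 40
  bit 1 = 1: r = r^2 * 40 mod 47 = 40^2 * 40 = 2*40 = 33
  bit 2 = 0: r = r^2 mod 47 = 33^2 = 8
  -> A = 8
B = 40^19 mod 47  (bits of 19 = 10011)
  bit 0 = 1: r = r^2 * 40 mod 47 = 1^2 * 40 = 1*40 = 40
  bit 1 = 0: r = r^2 mod 47 = 40^2 = 2
  bit 2 = 0: r = r^2 mod 47 = 2^2 = 4
  bit 3 = 1: r = r^2 * 40 mod 47 = 4^2 * 40 = 16*40 = 29
  bit 4 = 1: r = r^2 * 40 mod 47 = 29^2 * 40 = 42*40 = 35
  -> B = 35
s = B^a = 35^6 mod 47  (bits of 6 = 110)
  bit 0 = 1: r = r^2 * 35 mod 47 = 1^2 * 35 = 1*35 = 35
  bit 1 = 1: r = r^2 * 35 mod 47 = 35^2 * 35 = 3*35 = 11
  bit 2 = 0: r = r^2 mod 47 = 11^2 = 27
  -> s = B^a = 27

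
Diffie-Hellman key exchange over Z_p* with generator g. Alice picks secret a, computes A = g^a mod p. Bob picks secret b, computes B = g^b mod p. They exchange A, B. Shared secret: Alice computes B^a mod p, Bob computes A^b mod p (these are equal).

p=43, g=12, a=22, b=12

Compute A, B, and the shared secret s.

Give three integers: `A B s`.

Answer: 31 11 11

Derivation:
A = 12^22 mod 43  (bits of 22 = 10110)
  bit 0 = 1: r = r^2 * 12 mod 43 = 1^2 * 12 = 1*12 = 12
  bit 1 = 0: r = r^2 mod 43 = 12^2 = 15
  bit 2 = 1: r = r^2 * 12 mod 43 = 15^2 * 12 = 10*12 = 34
  bit 3 = 1: r = r^2 * 12 mod 43 = 34^2 * 12 = 38*12 = 26
  bit 4 = 0: r = r^2 mod 43 = 26^2 = 31
  -> A = 31
B = 12^12 mod 43  (bits of 12 = 1100)
  bit 0 = 1: r = r^2 * 12 mod 43 = 1^2 * 12 = 1*12 = 12
  bit 1 = 1: r = r^2 * 12 mod 43 = 12^2 * 12 = 15*12 = 8
  bit 2 = 0: r = r^2 mod 43 = 8^2 = 21
  bit 3 = 0: r = r^2 mod 43 = 21^2 = 11
  -> B = 11
s = B^a = 11^22 mod 43  (bits of 22 = 10110)
  bit 0 = 1: r = r^2 * 11 mod 43 = 1^2 * 11 = 1*11 = 11
  bit 1 = 0: r = r^2 mod 43 = 11^2 = 35
  bit 2 = 1: r = r^2 * 11 mod 43 = 35^2 * 11 = 21*11 = 16
  bit 3 = 1: r = r^2 * 11 mod 43 = 16^2 * 11 = 41*11 = 21
  bit 4 = 0: r = r^2 mod 43 = 21^2 = 11
  -> s = B^a = 11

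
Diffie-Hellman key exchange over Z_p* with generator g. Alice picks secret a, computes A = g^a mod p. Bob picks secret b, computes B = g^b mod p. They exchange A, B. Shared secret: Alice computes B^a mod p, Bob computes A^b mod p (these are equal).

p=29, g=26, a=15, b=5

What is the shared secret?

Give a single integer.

A = 26^15 mod 29  (bits of 15 = 1111)
  bit 0 = 1: r = r^2 * 26 mod 29 = 1^2 * 26 = 1*26 = 26
  bit 1 = 1: r = r^2 * 26 mod 29 = 26^2 * 26 = 9*26 = 2
  bit 2 = 1: r = r^2 * 26 mod 29 = 2^2 * 26 = 4*26 = 17
  bit 3 = 1: r = r^2 * 26 mod 29 = 17^2 * 26 = 28*26 = 3
  -> A = 3
B = 26^5 mod 29  (bits of 5 = 101)
  bit 0 = 1: r = r^2 * 26 mod 29 = 1^2 * 26 = 1*26 = 26
  bit 1 = 0: r = r^2 mod 29 = 26^2 = 9
  bit 2 = 1: r = r^2 * 26 mod 29 = 9^2 * 26 = 23*26 = 18
  -> B = 18
s = B^a = 18^15 mod 29  (bits of 15 = 1111)
  bit 0 = 1: r = r^2 * 18 mod 29 = 1^2 * 18 = 1*18 = 18
  bit 1 = 1: r = r^2 * 18 mod 29 = 18^2 * 18 = 5*18 = 3
  bit 2 = 1: r = r^2 * 18 mod 29 = 3^2 * 18 = 9*18 = 17
  bit 3 = 1: r = r^2 * 18 mod 29 = 17^2 * 18 = 28*18 = 11
  -> s = B^a = 11

Answer: 11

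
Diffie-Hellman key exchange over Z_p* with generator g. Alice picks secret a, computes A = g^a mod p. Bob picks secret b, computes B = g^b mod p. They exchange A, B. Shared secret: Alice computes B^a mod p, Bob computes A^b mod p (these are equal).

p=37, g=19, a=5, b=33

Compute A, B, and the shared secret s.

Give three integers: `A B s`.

A = 19^5 mod 37  (bits of 5 = 101)
  bit 0 = 1: r = r^2 * 19 mod 37 = 1^2 * 19 = 1*19 = 19
  bit 1 = 0: r = r^2 mod 37 = 19^2 = 28
  bit 2 = 1: r = r^2 * 19 mod 37 = 28^2 * 19 = 7*19 = 22
  -> A = 22
B = 19^33 mod 37  (bits of 33 = 100001)
  bit 0 = 1: r = r^2 * 19 mod 37 = 1^2 * 19 = 1*19 = 19
  bit 1 = 0: r = r^2 mod 37 = 19^2 = 28
  bit 2 = 0: r = r^2 mod 37 = 28^2 = 7
  bit 3 = 0: r = r^2 mod 37 = 7^2 = 12
  bit 4 = 0: r = r^2 mod 37 = 12^2 = 33
  bit 5 = 1: r = r^2 * 19 mod 37 = 33^2 * 19 = 16*19 = 8
  -> B = 8
s = B^a = 8^5 mod 37  (bits of 5 = 101)
  bit 0 = 1: r = r^2 * 8 mod 37 = 1^2 * 8 = 1*8 = 8
  bit 1 = 0: r = r^2 mod 37 = 8^2 = 27
  bit 2 = 1: r = r^2 * 8 mod 37 = 27^2 * 8 = 26*8 = 23
  -> s = B^a = 23

Answer: 22 8 23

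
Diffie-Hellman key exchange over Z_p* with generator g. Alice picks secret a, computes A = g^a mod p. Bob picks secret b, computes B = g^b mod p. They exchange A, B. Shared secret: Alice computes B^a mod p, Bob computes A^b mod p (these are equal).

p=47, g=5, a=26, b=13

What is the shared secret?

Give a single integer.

Answer: 17

Derivation:
A = 5^26 mod 47  (bits of 26 = 11010)
  bit 0 = 1: r = r^2 * 5 mod 47 = 1^2 * 5 = 1*5 = 5
  bit 1 = 1: r = r^2 * 5 mod 47 = 5^2 * 5 = 25*5 = 31
  bit 2 = 0: r = r^2 mod 47 = 31^2 = 21
  bit 3 = 1: r = r^2 * 5 mod 47 = 21^2 * 5 = 18*5 = 43
  bit 4 = 0: r = r^2 mod 47 = 43^2 = 16
  -> A = 16
B = 5^13 mod 47  (bits of 13 = 1101)
  bit 0 = 1: r = r^2 * 5 mod 47 = 1^2 * 5 = 1*5 = 5
  bit 1 = 1: r = r^2 * 5 mod 47 = 5^2 * 5 = 25*5 = 31
  bit 2 = 0: r = r^2 mod 47 = 31^2 = 21
  bit 3 = 1: r = r^2 * 5 mod 47 = 21^2 * 5 = 18*5 = 43
  -> B = 43
s = B^a = 43^26 mod 47  (bits of 26 = 11010)
  bit 0 = 1: r = r^2 * 43 mod 47 = 1^2 * 43 = 1*43 = 43
  bit 1 = 1: r = r^2 * 43 mod 47 = 43^2 * 43 = 16*43 = 30
  bit 2 = 0: r = r^2 mod 47 = 30^2 = 7
  bit 3 = 1: r = r^2 * 43 mod 47 = 7^2 * 43 = 2*43 = 39
  bit 4 = 0: r = r^2 mod 47 = 39^2 = 17
  -> s = B^a = 17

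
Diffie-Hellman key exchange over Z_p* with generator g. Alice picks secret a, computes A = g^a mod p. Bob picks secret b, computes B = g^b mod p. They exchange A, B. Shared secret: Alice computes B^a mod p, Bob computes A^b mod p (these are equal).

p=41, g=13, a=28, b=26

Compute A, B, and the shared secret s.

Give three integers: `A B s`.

A = 13^28 mod 41  (bits of 28 = 11100)
  bit 0 = 1: r = r^2 * 13 mod 41 = 1^2 * 13 = 1*13 = 13
  bit 1 = 1: r = r^2 * 13 mod 41 = 13^2 * 13 = 5*13 = 24
  bit 2 = 1: r = r^2 * 13 mod 41 = 24^2 * 13 = 2*13 = 26
  bit 3 = 0: r = r^2 mod 41 = 26^2 = 20
  bit 4 = 0: r = r^2 mod 41 = 20^2 = 31
  -> A = 31
B = 13^26 mod 41  (bits of 26 = 11010)
  bit 0 = 1: r = r^2 * 13 mod 41 = 1^2 * 13 = 1*13 = 13
  bit 1 = 1: r = r^2 * 13 mod 41 = 13^2 * 13 = 5*13 = 24
  bit 2 = 0: r = r^2 mod 41 = 24^2 = 2
  bit 3 = 1: r = r^2 * 13 mod 41 = 2^2 * 13 = 4*13 = 11
  bit 4 = 0: r = r^2 mod 41 = 11^2 = 39
  -> B = 39
s = B^a = 39^28 mod 41  (bits of 28 = 11100)
  bit 0 = 1: r = r^2 * 39 mod 41 = 1^2 * 39 = 1*39 = 39
  bit 1 = 1: r = r^2 * 39 mod 41 = 39^2 * 39 = 4*39 = 33
  bit 2 = 1: r = r^2 * 39 mod 41 = 33^2 * 39 = 23*39 = 36
  bit 3 = 0: r = r^2 mod 41 = 36^2 = 25
  bit 4 = 0: r = r^2 mod 41 = 25^2 = 10
  -> s = B^a = 10

Answer: 31 39 10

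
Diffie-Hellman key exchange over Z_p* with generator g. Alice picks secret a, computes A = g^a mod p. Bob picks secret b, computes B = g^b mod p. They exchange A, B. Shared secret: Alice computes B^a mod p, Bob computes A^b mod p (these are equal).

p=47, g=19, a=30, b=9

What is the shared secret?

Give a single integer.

Answer: 21

Derivation:
A = 19^30 mod 47  (bits of 30 = 11110)
  bit 0 = 1: r = r^2 * 19 mod 47 = 1^2 * 19 = 1*19 = 19
  bit 1 = 1: r = r^2 * 19 mod 47 = 19^2 * 19 = 32*19 = 44
  bit 2 = 1: r = r^2 * 19 mod 47 = 44^2 * 19 = 9*19 = 30
  bit 3 = 1: r = r^2 * 19 mod 47 = 30^2 * 19 = 7*19 = 39
  bit 4 = 0: r = r^2 mod 47 = 39^2 = 17
  -> A = 17
B = 19^9 mod 47  (bits of 9 = 1001)
  bit 0 = 1: r = r^2 * 19 mod 47 = 1^2 * 19 = 1*19 = 19
  bit 1 = 0: r = r^2 mod 47 = 19^2 = 32
  bit 2 = 0: r = r^2 mod 47 = 32^2 = 37
  bit 3 = 1: r = r^2 * 19 mod 47 = 37^2 * 19 = 6*19 = 20
  -> B = 20
s = B^a = 20^30 mod 47  (bits of 30 = 11110)
  bit 0 = 1: r = r^2 * 20 mod 47 = 1^2 * 20 = 1*20 = 20
  bit 1 = 1: r = r^2 * 20 mod 47 = 20^2 * 20 = 24*20 = 10
  bit 2 = 1: r = r^2 * 20 mod 47 = 10^2 * 20 = 6*20 = 26
  bit 3 = 1: r = r^2 * 20 mod 47 = 26^2 * 20 = 18*20 = 31
  bit 4 = 0: r = r^2 mod 47 = 31^2 = 21
  -> s = B^a = 21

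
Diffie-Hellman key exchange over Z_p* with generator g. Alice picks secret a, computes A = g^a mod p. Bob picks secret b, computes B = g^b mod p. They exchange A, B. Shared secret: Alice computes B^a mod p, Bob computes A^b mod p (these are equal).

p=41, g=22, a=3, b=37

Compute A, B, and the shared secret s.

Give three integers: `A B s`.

Answer: 29 17 34

Derivation:
A = 22^3 mod 41  (bits of 3 = 11)
  bit 0 = 1: r = r^2 * 22 mod 41 = 1^2 * 22 = 1*22 = 22
  bit 1 = 1: r = r^2 * 22 mod 41 = 22^2 * 22 = 33*22 = 29
  -> A = 29
B = 22^37 mod 41  (bits of 37 = 100101)
  bit 0 = 1: r = r^2 * 22 mod 41 = 1^2 * 22 = 1*22 = 22
  bit 1 = 0: r = r^2 mod 41 = 22^2 = 33
  bit 2 = 0: r = r^2 mod 41 = 33^2 = 23
  bit 3 = 1: r = r^2 * 22 mod 41 = 23^2 * 22 = 37*22 = 35
  bit 4 = 0: r = r^2 mod 41 = 35^2 = 36
  bit 5 = 1: r = r^2 * 22 mod 41 = 36^2 * 22 = 25*22 = 17
  -> B = 17
s = B^a = 17^3 mod 41  (bits of 3 = 11)
  bit 0 = 1: r = r^2 * 17 mod 41 = 1^2 * 17 = 1*17 = 17
  bit 1 = 1: r = r^2 * 17 mod 41 = 17^2 * 17 = 2*17 = 34
  -> s = B^a = 34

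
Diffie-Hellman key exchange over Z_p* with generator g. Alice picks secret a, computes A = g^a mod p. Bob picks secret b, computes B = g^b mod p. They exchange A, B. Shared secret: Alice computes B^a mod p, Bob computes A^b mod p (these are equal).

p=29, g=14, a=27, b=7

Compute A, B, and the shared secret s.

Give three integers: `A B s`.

A = 14^27 mod 29  (bits of 27 = 11011)
  bit 0 = 1: r = r^2 * 14 mod 29 = 1^2 * 14 = 1*14 = 14
  bit 1 = 1: r = r^2 * 14 mod 29 = 14^2 * 14 = 22*14 = 18
  bit 2 = 0: r = r^2 mod 29 = 18^2 = 5
  bit 3 = 1: r = r^2 * 14 mod 29 = 5^2 * 14 = 25*14 = 2
  bit 4 = 1: r = r^2 * 14 mod 29 = 2^2 * 14 = 4*14 = 27
  -> A = 27
B = 14^7 mod 29  (bits of 7 = 111)
  bit 0 = 1: r = r^2 * 14 mod 29 = 1^2 * 14 = 1*14 = 14
  bit 1 = 1: r = r^2 * 14 mod 29 = 14^2 * 14 = 22*14 = 18
  bit 2 = 1: r = r^2 * 14 mod 29 = 18^2 * 14 = 5*14 = 12
  -> B = 12
s = B^a = 12^27 mod 29  (bits of 27 = 11011)
  bit 0 = 1: r = r^2 * 12 mod 29 = 1^2 * 12 = 1*12 = 12
  bit 1 = 1: r = r^2 * 12 mod 29 = 12^2 * 12 = 28*12 = 17
  bit 2 = 0: r = r^2 mod 29 = 17^2 = 28
  bit 3 = 1: r = r^2 * 12 mod 29 = 28^2 * 12 = 1*12 = 12
  bit 4 = 1: r = r^2 * 12 mod 29 = 12^2 * 12 = 28*12 = 17
  -> s = B^a = 17

Answer: 27 12 17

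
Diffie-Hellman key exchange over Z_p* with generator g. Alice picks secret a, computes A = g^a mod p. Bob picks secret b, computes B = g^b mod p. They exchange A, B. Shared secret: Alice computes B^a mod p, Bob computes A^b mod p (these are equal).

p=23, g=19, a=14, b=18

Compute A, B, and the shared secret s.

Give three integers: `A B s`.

A = 19^14 mod 23  (bits of 14 = 1110)
  bit 0 = 1: r = r^2 * 19 mod 23 = 1^2 * 19 = 1*19 = 19
  bit 1 = 1: r = r^2 * 19 mod 23 = 19^2 * 19 = 16*19 = 5
  bit 2 = 1: r = r^2 * 19 mod 23 = 5^2 * 19 = 2*19 = 15
  bit 3 = 0: r = r^2 mod 23 = 15^2 = 18
  -> A = 18
B = 19^18 mod 23  (bits of 18 = 10010)
  bit 0 = 1: r = r^2 * 19 mod 23 = 1^2 * 19 = 1*19 = 19
  bit 1 = 0: r = r^2 mod 23 = 19^2 = 16
  bit 2 = 0: r = r^2 mod 23 = 16^2 = 3
  bit 3 = 1: r = r^2 * 19 mod 23 = 3^2 * 19 = 9*19 = 10
  bit 4 = 0: r = r^2 mod 23 = 10^2 = 8
  -> B = 8
s = B^a = 8^14 mod 23  (bits of 14 = 1110)
  bit 0 = 1: r = r^2 * 8 mod 23 = 1^2 * 8 = 1*8 = 8
  bit 1 = 1: r = r^2 * 8 mod 23 = 8^2 * 8 = 18*8 = 6
  bit 2 = 1: r = r^2 * 8 mod 23 = 6^2 * 8 = 13*8 = 12
  bit 3 = 0: r = r^2 mod 23 = 12^2 = 6
  -> s = B^a = 6

Answer: 18 8 6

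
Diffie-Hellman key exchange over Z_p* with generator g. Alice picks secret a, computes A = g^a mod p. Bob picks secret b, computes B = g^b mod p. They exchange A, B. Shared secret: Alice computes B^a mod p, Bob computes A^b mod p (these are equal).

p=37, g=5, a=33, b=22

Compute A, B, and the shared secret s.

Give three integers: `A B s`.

A = 5^33 mod 37  (bits of 33 = 100001)
  bit 0 = 1: r = r^2 * 5 mod 37 = 1^2 * 5 = 1*5 = 5
  bit 1 = 0: r = r^2 mod 37 = 5^2 = 25
  bit 2 = 0: r = r^2 mod 37 = 25^2 = 33
  bit 3 = 0: r = r^2 mod 37 = 33^2 = 16
  bit 4 = 0: r = r^2 mod 37 = 16^2 = 34
  bit 5 = 1: r = r^2 * 5 mod 37 = 34^2 * 5 = 9*5 = 8
  -> A = 8
B = 5^22 mod 37  (bits of 22 = 10110)
  bit 0 = 1: r = r^2 * 5 mod 37 = 1^2 * 5 = 1*5 = 5
  bit 1 = 0: r = r^2 mod 37 = 5^2 = 25
  bit 2 = 1: r = r^2 * 5 mod 37 = 25^2 * 5 = 33*5 = 17
  bit 3 = 1: r = r^2 * 5 mod 37 = 17^2 * 5 = 30*5 = 2
  bit 4 = 0: r = r^2 mod 37 = 2^2 = 4
  -> B = 4
s = B^a = 4^33 mod 37  (bits of 33 = 100001)
  bit 0 = 1: r = r^2 * 4 mod 37 = 1^2 * 4 = 1*4 = 4
  bit 1 = 0: r = r^2 mod 37 = 4^2 = 16
  bit 2 = 0: r = r^2 mod 37 = 16^2 = 34
  bit 3 = 0: r = r^2 mod 37 = 34^2 = 9
  bit 4 = 0: r = r^2 mod 37 = 9^2 = 7
  bit 5 = 1: r = r^2 * 4 mod 37 = 7^2 * 4 = 12*4 = 11
  -> s = B^a = 11

Answer: 8 4 11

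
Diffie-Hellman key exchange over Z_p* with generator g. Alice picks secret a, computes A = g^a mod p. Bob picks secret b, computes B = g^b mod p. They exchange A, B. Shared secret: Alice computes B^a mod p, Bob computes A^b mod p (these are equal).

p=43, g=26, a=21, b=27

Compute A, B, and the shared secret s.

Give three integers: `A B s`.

Answer: 42 8 42

Derivation:
A = 26^21 mod 43  (bits of 21 = 10101)
  bit 0 = 1: r = r^2 * 26 mod 43 = 1^2 * 26 = 1*26 = 26
  bit 1 = 0: r = r^2 mod 43 = 26^2 = 31
  bit 2 = 1: r = r^2 * 26 mod 43 = 31^2 * 26 = 15*26 = 3
  bit 3 = 0: r = r^2 mod 43 = 3^2 = 9
  bit 4 = 1: r = r^2 * 26 mod 43 = 9^2 * 26 = 38*26 = 42
  -> A = 42
B = 26^27 mod 43  (bits of 27 = 11011)
  bit 0 = 1: r = r^2 * 26 mod 43 = 1^2 * 26 = 1*26 = 26
  bit 1 = 1: r = r^2 * 26 mod 43 = 26^2 * 26 = 31*26 = 32
  bit 2 = 0: r = r^2 mod 43 = 32^2 = 35
  bit 3 = 1: r = r^2 * 26 mod 43 = 35^2 * 26 = 21*26 = 30
  bit 4 = 1: r = r^2 * 26 mod 43 = 30^2 * 26 = 40*26 = 8
  -> B = 8
s = B^a = 8^21 mod 43  (bits of 21 = 10101)
  bit 0 = 1: r = r^2 * 8 mod 43 = 1^2 * 8 = 1*8 = 8
  bit 1 = 0: r = r^2 mod 43 = 8^2 = 21
  bit 2 = 1: r = r^2 * 8 mod 43 = 21^2 * 8 = 11*8 = 2
  bit 3 = 0: r = r^2 mod 43 = 2^2 = 4
  bit 4 = 1: r = r^2 * 8 mod 43 = 4^2 * 8 = 16*8 = 42
  -> s = B^a = 42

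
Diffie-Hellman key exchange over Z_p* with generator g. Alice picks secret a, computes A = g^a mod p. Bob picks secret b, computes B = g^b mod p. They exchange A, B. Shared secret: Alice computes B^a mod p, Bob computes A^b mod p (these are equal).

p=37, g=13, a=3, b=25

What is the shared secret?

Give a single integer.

Answer: 14

Derivation:
A = 13^3 mod 37  (bits of 3 = 11)
  bit 0 = 1: r = r^2 * 13 mod 37 = 1^2 * 13 = 1*13 = 13
  bit 1 = 1: r = r^2 * 13 mod 37 = 13^2 * 13 = 21*13 = 14
  -> A = 14
B = 13^25 mod 37  (bits of 25 = 11001)
  bit 0 = 1: r = r^2 * 13 mod 37 = 1^2 * 13 = 1*13 = 13
  bit 1 = 1: r = r^2 * 13 mod 37 = 13^2 * 13 = 21*13 = 14
  bit 2 = 0: r = r^2 mod 37 = 14^2 = 11
  bit 3 = 0: r = r^2 mod 37 = 11^2 = 10
  bit 4 = 1: r = r^2 * 13 mod 37 = 10^2 * 13 = 26*13 = 5
  -> B = 5
s = B^a = 5^3 mod 37  (bits of 3 = 11)
  bit 0 = 1: r = r^2 * 5 mod 37 = 1^2 * 5 = 1*5 = 5
  bit 1 = 1: r = r^2 * 5 mod 37 = 5^2 * 5 = 25*5 = 14
  -> s = B^a = 14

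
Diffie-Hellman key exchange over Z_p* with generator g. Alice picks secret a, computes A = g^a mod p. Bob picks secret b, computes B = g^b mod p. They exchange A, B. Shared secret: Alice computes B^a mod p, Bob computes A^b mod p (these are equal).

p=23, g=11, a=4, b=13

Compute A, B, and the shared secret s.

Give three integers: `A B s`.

A = 11^4 mod 23  (bits of 4 = 100)
  bit 0 = 1: r = r^2 * 11 mod 23 = 1^2 * 11 = 1*11 = 11
  bit 1 = 0: r = r^2 mod 23 = 11^2 = 6
  bit 2 = 0: r = r^2 mod 23 = 6^2 = 13
  -> A = 13
B = 11^13 mod 23  (bits of 13 = 1101)
  bit 0 = 1: r = r^2 * 11 mod 23 = 1^2 * 11 = 1*11 = 11
  bit 1 = 1: r = r^2 * 11 mod 23 = 11^2 * 11 = 6*11 = 20
  bit 2 = 0: r = r^2 mod 23 = 20^2 = 9
  bit 3 = 1: r = r^2 * 11 mod 23 = 9^2 * 11 = 12*11 = 17
  -> B = 17
s = B^a = 17^4 mod 23  (bits of 4 = 100)
  bit 0 = 1: r = r^2 * 17 mod 23 = 1^2 * 17 = 1*17 = 17
  bit 1 = 0: r = r^2 mod 23 = 17^2 = 13
  bit 2 = 0: r = r^2 mod 23 = 13^2 = 8
  -> s = B^a = 8

Answer: 13 17 8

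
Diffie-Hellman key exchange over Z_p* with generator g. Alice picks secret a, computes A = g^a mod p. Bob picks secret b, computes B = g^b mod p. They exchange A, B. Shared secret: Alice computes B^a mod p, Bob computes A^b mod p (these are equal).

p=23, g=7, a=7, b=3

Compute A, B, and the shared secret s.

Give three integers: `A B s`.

A = 7^7 mod 23  (bits of 7 = 111)
  bit 0 = 1: r = r^2 * 7 mod 23 = 1^2 * 7 = 1*7 = 7
  bit 1 = 1: r = r^2 * 7 mod 23 = 7^2 * 7 = 3*7 = 21
  bit 2 = 1: r = r^2 * 7 mod 23 = 21^2 * 7 = 4*7 = 5
  -> A = 5
B = 7^3 mod 23  (bits of 3 = 11)
  bit 0 = 1: r = r^2 * 7 mod 23 = 1^2 * 7 = 1*7 = 7
  bit 1 = 1: r = r^2 * 7 mod 23 = 7^2 * 7 = 3*7 = 21
  -> B = 21
s = B^a = 21^7 mod 23  (bits of 7 = 111)
  bit 0 = 1: r = r^2 * 21 mod 23 = 1^2 * 21 = 1*21 = 21
  bit 1 = 1: r = r^2 * 21 mod 23 = 21^2 * 21 = 4*21 = 15
  bit 2 = 1: r = r^2 * 21 mod 23 = 15^2 * 21 = 18*21 = 10
  -> s = B^a = 10

Answer: 5 21 10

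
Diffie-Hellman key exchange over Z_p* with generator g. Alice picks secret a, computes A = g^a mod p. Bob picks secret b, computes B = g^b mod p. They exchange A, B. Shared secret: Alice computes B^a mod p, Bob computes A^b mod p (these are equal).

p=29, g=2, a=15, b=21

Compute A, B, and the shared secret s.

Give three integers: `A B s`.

A = 2^15 mod 29  (bits of 15 = 1111)
  bit 0 = 1: r = r^2 * 2 mod 29 = 1^2 * 2 = 1*2 = 2
  bit 1 = 1: r = r^2 * 2 mod 29 = 2^2 * 2 = 4*2 = 8
  bit 2 = 1: r = r^2 * 2 mod 29 = 8^2 * 2 = 6*2 = 12
  bit 3 = 1: r = r^2 * 2 mod 29 = 12^2 * 2 = 28*2 = 27
  -> A = 27
B = 2^21 mod 29  (bits of 21 = 10101)
  bit 0 = 1: r = r^2 * 2 mod 29 = 1^2 * 2 = 1*2 = 2
  bit 1 = 0: r = r^2 mod 29 = 2^2 = 4
  bit 2 = 1: r = r^2 * 2 mod 29 = 4^2 * 2 = 16*2 = 3
  bit 3 = 0: r = r^2 mod 29 = 3^2 = 9
  bit 4 = 1: r = r^2 * 2 mod 29 = 9^2 * 2 = 23*2 = 17
  -> B = 17
s = B^a = 17^15 mod 29  (bits of 15 = 1111)
  bit 0 = 1: r = r^2 * 17 mod 29 = 1^2 * 17 = 1*17 = 17
  bit 1 = 1: r = r^2 * 17 mod 29 = 17^2 * 17 = 28*17 = 12
  bit 2 = 1: r = r^2 * 17 mod 29 = 12^2 * 17 = 28*17 = 12
  bit 3 = 1: r = r^2 * 17 mod 29 = 12^2 * 17 = 28*17 = 12
  -> s = B^a = 12

Answer: 27 17 12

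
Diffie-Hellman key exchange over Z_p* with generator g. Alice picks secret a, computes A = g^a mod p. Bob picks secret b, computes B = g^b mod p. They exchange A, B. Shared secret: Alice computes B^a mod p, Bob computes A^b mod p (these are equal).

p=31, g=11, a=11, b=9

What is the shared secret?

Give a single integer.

Answer: 23

Derivation:
A = 11^11 mod 31  (bits of 11 = 1011)
  bit 0 = 1: r = r^2 * 11 mod 31 = 1^2 * 11 = 1*11 = 11
  bit 1 = 0: r = r^2 mod 31 = 11^2 = 28
  bit 2 = 1: r = r^2 * 11 mod 31 = 28^2 * 11 = 9*11 = 6
  bit 3 = 1: r = r^2 * 11 mod 31 = 6^2 * 11 = 5*11 = 24
  -> A = 24
B = 11^9 mod 31  (bits of 9 = 1001)
  bit 0 = 1: r = r^2 * 11 mod 31 = 1^2 * 11 = 1*11 = 11
  bit 1 = 0: r = r^2 mod 31 = 11^2 = 28
  bit 2 = 0: r = r^2 mod 31 = 28^2 = 9
  bit 3 = 1: r = r^2 * 11 mod 31 = 9^2 * 11 = 19*11 = 23
  -> B = 23
s = B^a = 23^11 mod 31  (bits of 11 = 1011)
  bit 0 = 1: r = r^2 * 23 mod 31 = 1^2 * 23 = 1*23 = 23
  bit 1 = 0: r = r^2 mod 31 = 23^2 = 2
  bit 2 = 1: r = r^2 * 23 mod 31 = 2^2 * 23 = 4*23 = 30
  bit 3 = 1: r = r^2 * 23 mod 31 = 30^2 * 23 = 1*23 = 23
  -> s = B^a = 23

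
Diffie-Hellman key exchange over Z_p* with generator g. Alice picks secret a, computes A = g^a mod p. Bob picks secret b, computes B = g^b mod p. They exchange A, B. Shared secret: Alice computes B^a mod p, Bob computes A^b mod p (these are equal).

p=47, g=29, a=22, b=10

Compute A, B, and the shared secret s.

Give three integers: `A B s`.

A = 29^22 mod 47  (bits of 22 = 10110)
  bit 0 = 1: r = r^2 * 29 mod 47 = 1^2 * 29 = 1*29 = 29
  bit 1 = 0: r = r^2 mod 47 = 29^2 = 42
  bit 2 = 1: r = r^2 * 29 mod 47 = 42^2 * 29 = 25*29 = 20
  bit 3 = 1: r = r^2 * 29 mod 47 = 20^2 * 29 = 24*29 = 38
  bit 4 = 0: r = r^2 mod 47 = 38^2 = 34
  -> A = 34
B = 29^10 mod 47  (bits of 10 = 1010)
  bit 0 = 1: r = r^2 * 29 mod 47 = 1^2 * 29 = 1*29 = 29
  bit 1 = 0: r = r^2 mod 47 = 29^2 = 42
  bit 2 = 1: r = r^2 * 29 mod 47 = 42^2 * 29 = 25*29 = 20
  bit 3 = 0: r = r^2 mod 47 = 20^2 = 24
  -> B = 24
s = B^a = 24^22 mod 47  (bits of 22 = 10110)
  bit 0 = 1: r = r^2 * 24 mod 47 = 1^2 * 24 = 1*24 = 24
  bit 1 = 0: r = r^2 mod 47 = 24^2 = 12
  bit 2 = 1: r = r^2 * 24 mod 47 = 12^2 * 24 = 3*24 = 25
  bit 3 = 1: r = r^2 * 24 mod 47 = 25^2 * 24 = 14*24 = 7
  bit 4 = 0: r = r^2 mod 47 = 7^2 = 2
  -> s = B^a = 2

Answer: 34 24 2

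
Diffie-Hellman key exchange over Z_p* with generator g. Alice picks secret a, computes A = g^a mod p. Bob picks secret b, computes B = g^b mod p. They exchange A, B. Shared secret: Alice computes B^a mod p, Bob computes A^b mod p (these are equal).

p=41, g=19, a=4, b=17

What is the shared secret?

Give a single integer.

Answer: 4

Derivation:
A = 19^4 mod 41  (bits of 4 = 100)
  bit 0 = 1: r = r^2 * 19 mod 41 = 1^2 * 19 = 1*19 = 19
  bit 1 = 0: r = r^2 mod 41 = 19^2 = 33
  bit 2 = 0: r = r^2 mod 41 = 33^2 = 23
  -> A = 23
B = 19^17 mod 41  (bits of 17 = 10001)
  bit 0 = 1: r = r^2 * 19 mod 41 = 1^2 * 19 = 1*19 = 19
  bit 1 = 0: r = r^2 mod 41 = 19^2 = 33
  bit 2 = 0: r = r^2 mod 41 = 33^2 = 23
  bit 3 = 0: r = r^2 mod 41 = 23^2 = 37
  bit 4 = 1: r = r^2 * 19 mod 41 = 37^2 * 19 = 16*19 = 17
  -> B = 17
s = B^a = 17^4 mod 41  (bits of 4 = 100)
  bit 0 = 1: r = r^2 * 17 mod 41 = 1^2 * 17 = 1*17 = 17
  bit 1 = 0: r = r^2 mod 41 = 17^2 = 2
  bit 2 = 0: r = r^2 mod 41 = 2^2 = 4
  -> s = B^a = 4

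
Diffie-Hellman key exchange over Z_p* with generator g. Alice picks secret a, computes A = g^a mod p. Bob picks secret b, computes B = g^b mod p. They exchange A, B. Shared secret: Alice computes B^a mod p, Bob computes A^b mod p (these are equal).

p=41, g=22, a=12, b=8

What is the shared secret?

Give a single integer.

Answer: 16

Derivation:
A = 22^12 mod 41  (bits of 12 = 1100)
  bit 0 = 1: r = r^2 * 22 mod 41 = 1^2 * 22 = 1*22 = 22
  bit 1 = 1: r = r^2 * 22 mod 41 = 22^2 * 22 = 33*22 = 29
  bit 2 = 0: r = r^2 mod 41 = 29^2 = 21
  bit 3 = 0: r = r^2 mod 41 = 21^2 = 31
  -> A = 31
B = 22^8 mod 41  (bits of 8 = 1000)
  bit 0 = 1: r = r^2 * 22 mod 41 = 1^2 * 22 = 1*22 = 22
  bit 1 = 0: r = r^2 mod 41 = 22^2 = 33
  bit 2 = 0: r = r^2 mod 41 = 33^2 = 23
  bit 3 = 0: r = r^2 mod 41 = 23^2 = 37
  -> B = 37
s = B^a = 37^12 mod 41  (bits of 12 = 1100)
  bit 0 = 1: r = r^2 * 37 mod 41 = 1^2 * 37 = 1*37 = 37
  bit 1 = 1: r = r^2 * 37 mod 41 = 37^2 * 37 = 16*37 = 18
  bit 2 = 0: r = r^2 mod 41 = 18^2 = 37
  bit 3 = 0: r = r^2 mod 41 = 37^2 = 16
  -> s = B^a = 16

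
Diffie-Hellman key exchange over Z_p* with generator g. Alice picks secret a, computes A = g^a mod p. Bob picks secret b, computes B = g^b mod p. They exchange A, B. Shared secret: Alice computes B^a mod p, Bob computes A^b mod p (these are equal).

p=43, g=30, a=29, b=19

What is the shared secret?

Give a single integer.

Answer: 12

Derivation:
A = 30^29 mod 43  (bits of 29 = 11101)
  bit 0 = 1: r = r^2 * 30 mod 43 = 1^2 * 30 = 1*30 = 30
  bit 1 = 1: r = r^2 * 30 mod 43 = 30^2 * 30 = 40*30 = 39
  bit 2 = 1: r = r^2 * 30 mod 43 = 39^2 * 30 = 16*30 = 7
  bit 3 = 0: r = r^2 mod 43 = 7^2 = 6
  bit 4 = 1: r = r^2 * 30 mod 43 = 6^2 * 30 = 36*30 = 5
  -> A = 5
B = 30^19 mod 43  (bits of 19 = 10011)
  bit 0 = 1: r = r^2 * 30 mod 43 = 1^2 * 30 = 1*30 = 30
  bit 1 = 0: r = r^2 mod 43 = 30^2 = 40
  bit 2 = 0: r = r^2 mod 43 = 40^2 = 9
  bit 3 = 1: r = r^2 * 30 mod 43 = 9^2 * 30 = 38*30 = 22
  bit 4 = 1: r = r^2 * 30 mod 43 = 22^2 * 30 = 11*30 = 29
  -> B = 29
s = B^a = 29^29 mod 43  (bits of 29 = 11101)
  bit 0 = 1: r = r^2 * 29 mod 43 = 1^2 * 29 = 1*29 = 29
  bit 1 = 1: r = r^2 * 29 mod 43 = 29^2 * 29 = 24*29 = 8
  bit 2 = 1: r = r^2 * 29 mod 43 = 8^2 * 29 = 21*29 = 7
  bit 3 = 0: r = r^2 mod 43 = 7^2 = 6
  bit 4 = 1: r = r^2 * 29 mod 43 = 6^2 * 29 = 36*29 = 12
  -> s = B^a = 12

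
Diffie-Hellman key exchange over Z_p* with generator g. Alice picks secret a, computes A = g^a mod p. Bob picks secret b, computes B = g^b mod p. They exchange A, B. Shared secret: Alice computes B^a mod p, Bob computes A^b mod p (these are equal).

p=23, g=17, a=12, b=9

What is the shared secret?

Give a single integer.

Answer: 16

Derivation:
A = 17^12 mod 23  (bits of 12 = 1100)
  bit 0 = 1: r = r^2 * 17 mod 23 = 1^2 * 17 = 1*17 = 17
  bit 1 = 1: r = r^2 * 17 mod 23 = 17^2 * 17 = 13*17 = 14
  bit 2 = 0: r = r^2 mod 23 = 14^2 = 12
  bit 3 = 0: r = r^2 mod 23 = 12^2 = 6
  -> A = 6
B = 17^9 mod 23  (bits of 9 = 1001)
  bit 0 = 1: r = r^2 * 17 mod 23 = 1^2 * 17 = 1*17 = 17
  bit 1 = 0: r = r^2 mod 23 = 17^2 = 13
  bit 2 = 0: r = r^2 mod 23 = 13^2 = 8
  bit 3 = 1: r = r^2 * 17 mod 23 = 8^2 * 17 = 18*17 = 7
  -> B = 7
s = B^a = 7^12 mod 23  (bits of 12 = 1100)
  bit 0 = 1: r = r^2 * 7 mod 23 = 1^2 * 7 = 1*7 = 7
  bit 1 = 1: r = r^2 * 7 mod 23 = 7^2 * 7 = 3*7 = 21
  bit 2 = 0: r = r^2 mod 23 = 21^2 = 4
  bit 3 = 0: r = r^2 mod 23 = 4^2 = 16
  -> s = B^a = 16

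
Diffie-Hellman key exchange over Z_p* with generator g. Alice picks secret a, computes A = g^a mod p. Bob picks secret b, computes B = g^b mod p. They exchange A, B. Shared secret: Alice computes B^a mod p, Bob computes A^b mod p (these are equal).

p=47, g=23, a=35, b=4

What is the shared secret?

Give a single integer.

A = 23^35 mod 47  (bits of 35 = 100011)
  bit 0 = 1: r = r^2 * 23 mod 47 = 1^2 * 23 = 1*23 = 23
  bit 1 = 0: r = r^2 mod 47 = 23^2 = 12
  bit 2 = 0: r = r^2 mod 47 = 12^2 = 3
  bit 3 = 0: r = r^2 mod 47 = 3^2 = 9
  bit 4 = 1: r = r^2 * 23 mod 47 = 9^2 * 23 = 34*23 = 30
  bit 5 = 1: r = r^2 * 23 mod 47 = 30^2 * 23 = 7*23 = 20
  -> A = 20
B = 23^4 mod 47  (bits of 4 = 100)
  bit 0 = 1: r = r^2 * 23 mod 47 = 1^2 * 23 = 1*23 = 23
  bit 1 = 0: r = r^2 mod 47 = 23^2 = 12
  bit 2 = 0: r = r^2 mod 47 = 12^2 = 3
  -> B = 3
s = B^a = 3^35 mod 47  (bits of 35 = 100011)
  bit 0 = 1: r = r^2 * 3 mod 47 = 1^2 * 3 = 1*3 = 3
  bit 1 = 0: r = r^2 mod 47 = 3^2 = 9
  bit 2 = 0: r = r^2 mod 47 = 9^2 = 34
  bit 3 = 0: r = r^2 mod 47 = 34^2 = 28
  bit 4 = 1: r = r^2 * 3 mod 47 = 28^2 * 3 = 32*3 = 2
  bit 5 = 1: r = r^2 * 3 mod 47 = 2^2 * 3 = 4*3 = 12
  -> s = B^a = 12

Answer: 12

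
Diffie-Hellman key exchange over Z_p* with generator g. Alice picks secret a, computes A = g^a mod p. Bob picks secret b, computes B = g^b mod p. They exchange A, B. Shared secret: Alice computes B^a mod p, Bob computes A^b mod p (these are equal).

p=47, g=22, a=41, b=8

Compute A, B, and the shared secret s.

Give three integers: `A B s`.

Answer: 43 17 18

Derivation:
A = 22^41 mod 47  (bits of 41 = 101001)
  bit 0 = 1: r = r^2 * 22 mod 47 = 1^2 * 22 = 1*22 = 22
  bit 1 = 0: r = r^2 mod 47 = 22^2 = 14
  bit 2 = 1: r = r^2 * 22 mod 47 = 14^2 * 22 = 8*22 = 35
  bit 3 = 0: r = r^2 mod 47 = 35^2 = 3
  bit 4 = 0: r = r^2 mod 47 = 3^2 = 9
  bit 5 = 1: r = r^2 * 22 mod 47 = 9^2 * 22 = 34*22 = 43
  -> A = 43
B = 22^8 mod 47  (bits of 8 = 1000)
  bit 0 = 1: r = r^2 * 22 mod 47 = 1^2 * 22 = 1*22 = 22
  bit 1 = 0: r = r^2 mod 47 = 22^2 = 14
  bit 2 = 0: r = r^2 mod 47 = 14^2 = 8
  bit 3 = 0: r = r^2 mod 47 = 8^2 = 17
  -> B = 17
s = B^a = 17^41 mod 47  (bits of 41 = 101001)
  bit 0 = 1: r = r^2 * 17 mod 47 = 1^2 * 17 = 1*17 = 17
  bit 1 = 0: r = r^2 mod 47 = 17^2 = 7
  bit 2 = 1: r = r^2 * 17 mod 47 = 7^2 * 17 = 2*17 = 34
  bit 3 = 0: r = r^2 mod 47 = 34^2 = 28
  bit 4 = 0: r = r^2 mod 47 = 28^2 = 32
  bit 5 = 1: r = r^2 * 17 mod 47 = 32^2 * 17 = 37*17 = 18
  -> s = B^a = 18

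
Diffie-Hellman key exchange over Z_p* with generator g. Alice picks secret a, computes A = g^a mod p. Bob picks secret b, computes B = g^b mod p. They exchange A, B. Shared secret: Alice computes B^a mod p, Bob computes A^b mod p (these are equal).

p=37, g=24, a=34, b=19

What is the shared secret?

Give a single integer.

Answer: 30

Derivation:
A = 24^34 mod 37  (bits of 34 = 100010)
  bit 0 = 1: r = r^2 * 24 mod 37 = 1^2 * 24 = 1*24 = 24
  bit 1 = 0: r = r^2 mod 37 = 24^2 = 21
  bit 2 = 0: r = r^2 mod 37 = 21^2 = 34
  bit 3 = 0: r = r^2 mod 37 = 34^2 = 9
  bit 4 = 1: r = r^2 * 24 mod 37 = 9^2 * 24 = 7*24 = 20
  bit 5 = 0: r = r^2 mod 37 = 20^2 = 30
  -> A = 30
B = 24^19 mod 37  (bits of 19 = 10011)
  bit 0 = 1: r = r^2 * 24 mod 37 = 1^2 * 24 = 1*24 = 24
  bit 1 = 0: r = r^2 mod 37 = 24^2 = 21
  bit 2 = 0: r = r^2 mod 37 = 21^2 = 34
  bit 3 = 1: r = r^2 * 24 mod 37 = 34^2 * 24 = 9*24 = 31
  bit 4 = 1: r = r^2 * 24 mod 37 = 31^2 * 24 = 36*24 = 13
  -> B = 13
s = B^a = 13^34 mod 37  (bits of 34 = 100010)
  bit 0 = 1: r = r^2 * 13 mod 37 = 1^2 * 13 = 1*13 = 13
  bit 1 = 0: r = r^2 mod 37 = 13^2 = 21
  bit 2 = 0: r = r^2 mod 37 = 21^2 = 34
  bit 3 = 0: r = r^2 mod 37 = 34^2 = 9
  bit 4 = 1: r = r^2 * 13 mod 37 = 9^2 * 13 = 7*13 = 17
  bit 5 = 0: r = r^2 mod 37 = 17^2 = 30
  -> s = B^a = 30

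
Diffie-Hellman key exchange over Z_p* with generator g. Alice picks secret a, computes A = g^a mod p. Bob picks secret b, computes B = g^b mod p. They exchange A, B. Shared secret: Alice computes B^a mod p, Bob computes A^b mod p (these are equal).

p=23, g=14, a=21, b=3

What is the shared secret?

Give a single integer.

A = 14^21 mod 23  (bits of 21 = 10101)
  bit 0 = 1: r = r^2 * 14 mod 23 = 1^2 * 14 = 1*14 = 14
  bit 1 = 0: r = r^2 mod 23 = 14^2 = 12
  bit 2 = 1: r = r^2 * 14 mod 23 = 12^2 * 14 = 6*14 = 15
  bit 3 = 0: r = r^2 mod 23 = 15^2 = 18
  bit 4 = 1: r = r^2 * 14 mod 23 = 18^2 * 14 = 2*14 = 5
  -> A = 5
B = 14^3 mod 23  (bits of 3 = 11)
  bit 0 = 1: r = r^2 * 14 mod 23 = 1^2 * 14 = 1*14 = 14
  bit 1 = 1: r = r^2 * 14 mod 23 = 14^2 * 14 = 12*14 = 7
  -> B = 7
s = B^a = 7^21 mod 23  (bits of 21 = 10101)
  bit 0 = 1: r = r^2 * 7 mod 23 = 1^2 * 7 = 1*7 = 7
  bit 1 = 0: r = r^2 mod 23 = 7^2 = 3
  bit 2 = 1: r = r^2 * 7 mod 23 = 3^2 * 7 = 9*7 = 17
  bit 3 = 0: r = r^2 mod 23 = 17^2 = 13
  bit 4 = 1: r = r^2 * 7 mod 23 = 13^2 * 7 = 8*7 = 10
  -> s = B^a = 10

Answer: 10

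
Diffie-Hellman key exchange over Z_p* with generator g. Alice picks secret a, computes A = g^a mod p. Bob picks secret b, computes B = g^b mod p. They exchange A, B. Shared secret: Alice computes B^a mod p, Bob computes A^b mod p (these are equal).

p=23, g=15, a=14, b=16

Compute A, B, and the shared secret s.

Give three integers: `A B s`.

Answer: 6 16 2

Derivation:
A = 15^14 mod 23  (bits of 14 = 1110)
  bit 0 = 1: r = r^2 * 15 mod 23 = 1^2 * 15 = 1*15 = 15
  bit 1 = 1: r = r^2 * 15 mod 23 = 15^2 * 15 = 18*15 = 17
  bit 2 = 1: r = r^2 * 15 mod 23 = 17^2 * 15 = 13*15 = 11
  bit 3 = 0: r = r^2 mod 23 = 11^2 = 6
  -> A = 6
B = 15^16 mod 23  (bits of 16 = 10000)
  bit 0 = 1: r = r^2 * 15 mod 23 = 1^2 * 15 = 1*15 = 15
  bit 1 = 0: r = r^2 mod 23 = 15^2 = 18
  bit 2 = 0: r = r^2 mod 23 = 18^2 = 2
  bit 3 = 0: r = r^2 mod 23 = 2^2 = 4
  bit 4 = 0: r = r^2 mod 23 = 4^2 = 16
  -> B = 16
s = B^a = 16^14 mod 23  (bits of 14 = 1110)
  bit 0 = 1: r = r^2 * 16 mod 23 = 1^2 * 16 = 1*16 = 16
  bit 1 = 1: r = r^2 * 16 mod 23 = 16^2 * 16 = 3*16 = 2
  bit 2 = 1: r = r^2 * 16 mod 23 = 2^2 * 16 = 4*16 = 18
  bit 3 = 0: r = r^2 mod 23 = 18^2 = 2
  -> s = B^a = 2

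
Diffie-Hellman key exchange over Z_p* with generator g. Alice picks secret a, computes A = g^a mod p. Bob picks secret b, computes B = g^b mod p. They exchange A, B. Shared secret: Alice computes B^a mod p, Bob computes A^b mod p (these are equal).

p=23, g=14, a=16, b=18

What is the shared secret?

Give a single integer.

A = 14^16 mod 23  (bits of 16 = 10000)
  bit 0 = 1: r = r^2 * 14 mod 23 = 1^2 * 14 = 1*14 = 14
  bit 1 = 0: r = r^2 mod 23 = 14^2 = 12
  bit 2 = 0: r = r^2 mod 23 = 12^2 = 6
  bit 3 = 0: r = r^2 mod 23 = 6^2 = 13
  bit 4 = 0: r = r^2 mod 23 = 13^2 = 8
  -> A = 8
B = 14^18 mod 23  (bits of 18 = 10010)
  bit 0 = 1: r = r^2 * 14 mod 23 = 1^2 * 14 = 1*14 = 14
  bit 1 = 0: r = r^2 mod 23 = 14^2 = 12
  bit 2 = 0: r = r^2 mod 23 = 12^2 = 6
  bit 3 = 1: r = r^2 * 14 mod 23 = 6^2 * 14 = 13*14 = 21
  bit 4 = 0: r = r^2 mod 23 = 21^2 = 4
  -> B = 4
s = B^a = 4^16 mod 23  (bits of 16 = 10000)
  bit 0 = 1: r = r^2 * 4 mod 23 = 1^2 * 4 = 1*4 = 4
  bit 1 = 0: r = r^2 mod 23 = 4^2 = 16
  bit 2 = 0: r = r^2 mod 23 = 16^2 = 3
  bit 3 = 0: r = r^2 mod 23 = 3^2 = 9
  bit 4 = 0: r = r^2 mod 23 = 9^2 = 12
  -> s = B^a = 12

Answer: 12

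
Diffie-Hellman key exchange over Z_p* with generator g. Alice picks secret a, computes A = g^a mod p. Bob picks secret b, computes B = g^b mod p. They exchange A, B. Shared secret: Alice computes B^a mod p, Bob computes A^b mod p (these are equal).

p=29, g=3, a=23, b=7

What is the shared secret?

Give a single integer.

Answer: 17

Derivation:
A = 3^23 mod 29  (bits of 23 = 10111)
  bit 0 = 1: r = r^2 * 3 mod 29 = 1^2 * 3 = 1*3 = 3
  bit 1 = 0: r = r^2 mod 29 = 3^2 = 9
  bit 2 = 1: r = r^2 * 3 mod 29 = 9^2 * 3 = 23*3 = 11
  bit 3 = 1: r = r^2 * 3 mod 29 = 11^2 * 3 = 5*3 = 15
  bit 4 = 1: r = r^2 * 3 mod 29 = 15^2 * 3 = 22*3 = 8
  -> A = 8
B = 3^7 mod 29  (bits of 7 = 111)
  bit 0 = 1: r = r^2 * 3 mod 29 = 1^2 * 3 = 1*3 = 3
  bit 1 = 1: r = r^2 * 3 mod 29 = 3^2 * 3 = 9*3 = 27
  bit 2 = 1: r = r^2 * 3 mod 29 = 27^2 * 3 = 4*3 = 12
  -> B = 12
s = B^a = 12^23 mod 29  (bits of 23 = 10111)
  bit 0 = 1: r = r^2 * 12 mod 29 = 1^2 * 12 = 1*12 = 12
  bit 1 = 0: r = r^2 mod 29 = 12^2 = 28
  bit 2 = 1: r = r^2 * 12 mod 29 = 28^2 * 12 = 1*12 = 12
  bit 3 = 1: r = r^2 * 12 mod 29 = 12^2 * 12 = 28*12 = 17
  bit 4 = 1: r = r^2 * 12 mod 29 = 17^2 * 12 = 28*12 = 17
  -> s = B^a = 17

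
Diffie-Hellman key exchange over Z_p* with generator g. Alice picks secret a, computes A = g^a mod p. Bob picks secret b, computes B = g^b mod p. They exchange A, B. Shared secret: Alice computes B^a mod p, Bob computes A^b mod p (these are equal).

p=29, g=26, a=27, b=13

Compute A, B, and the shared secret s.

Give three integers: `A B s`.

A = 26^27 mod 29  (bits of 27 = 11011)
  bit 0 = 1: r = r^2 * 26 mod 29 = 1^2 * 26 = 1*26 = 26
  bit 1 = 1: r = r^2 * 26 mod 29 = 26^2 * 26 = 9*26 = 2
  bit 2 = 0: r = r^2 mod 29 = 2^2 = 4
  bit 3 = 1: r = r^2 * 26 mod 29 = 4^2 * 26 = 16*26 = 10
  bit 4 = 1: r = r^2 * 26 mod 29 = 10^2 * 26 = 13*26 = 19
  -> A = 19
B = 26^13 mod 29  (bits of 13 = 1101)
  bit 0 = 1: r = r^2 * 26 mod 29 = 1^2 * 26 = 1*26 = 26
  bit 1 = 1: r = r^2 * 26 mod 29 = 26^2 * 26 = 9*26 = 2
  bit 2 = 0: r = r^2 mod 29 = 2^2 = 4
  bit 3 = 1: r = r^2 * 26 mod 29 = 4^2 * 26 = 16*26 = 10
  -> B = 10
s = B^a = 10^27 mod 29  (bits of 27 = 11011)
  bit 0 = 1: r = r^2 * 10 mod 29 = 1^2 * 10 = 1*10 = 10
  bit 1 = 1: r = r^2 * 10 mod 29 = 10^2 * 10 = 13*10 = 14
  bit 2 = 0: r = r^2 mod 29 = 14^2 = 22
  bit 3 = 1: r = r^2 * 10 mod 29 = 22^2 * 10 = 20*10 = 26
  bit 4 = 1: r = r^2 * 10 mod 29 = 26^2 * 10 = 9*10 = 3
  -> s = B^a = 3

Answer: 19 10 3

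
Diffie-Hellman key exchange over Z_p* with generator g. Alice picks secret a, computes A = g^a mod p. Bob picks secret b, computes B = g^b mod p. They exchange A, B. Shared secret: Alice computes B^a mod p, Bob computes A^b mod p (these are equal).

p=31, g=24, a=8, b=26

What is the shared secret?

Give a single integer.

A = 24^8 mod 31  (bits of 8 = 1000)
  bit 0 = 1: r = r^2 * 24 mod 31 = 1^2 * 24 = 1*24 = 24
  bit 1 = 0: r = r^2 mod 31 = 24^2 = 18
  bit 2 = 0: r = r^2 mod 31 = 18^2 = 14
  bit 3 = 0: r = r^2 mod 31 = 14^2 = 10
  -> A = 10
B = 24^26 mod 31  (bits of 26 = 11010)
  bit 0 = 1: r = r^2 * 24 mod 31 = 1^2 * 24 = 1*24 = 24
  bit 1 = 1: r = r^2 * 24 mod 31 = 24^2 * 24 = 18*24 = 29
  bit 2 = 0: r = r^2 mod 31 = 29^2 = 4
  bit 3 = 1: r = r^2 * 24 mod 31 = 4^2 * 24 = 16*24 = 12
  bit 4 = 0: r = r^2 mod 31 = 12^2 = 20
  -> B = 20
s = B^a = 20^8 mod 31  (bits of 8 = 1000)
  bit 0 = 1: r = r^2 * 20 mod 31 = 1^2 * 20 = 1*20 = 20
  bit 1 = 0: r = r^2 mod 31 = 20^2 = 28
  bit 2 = 0: r = r^2 mod 31 = 28^2 = 9
  bit 3 = 0: r = r^2 mod 31 = 9^2 = 19
  -> s = B^a = 19

Answer: 19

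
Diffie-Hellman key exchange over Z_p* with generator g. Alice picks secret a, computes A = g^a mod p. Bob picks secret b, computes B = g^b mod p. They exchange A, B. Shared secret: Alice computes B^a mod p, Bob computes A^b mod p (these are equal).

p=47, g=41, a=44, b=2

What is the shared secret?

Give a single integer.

A = 41^44 mod 47  (bits of 44 = 101100)
  bit 0 = 1: r = r^2 * 41 mod 47 = 1^2 * 41 = 1*41 = 41
  bit 1 = 0: r = r^2 mod 47 = 41^2 = 36
  bit 2 = 1: r = r^2 * 41 mod 47 = 36^2 * 41 = 27*41 = 26
  bit 3 = 1: r = r^2 * 41 mod 47 = 26^2 * 41 = 18*41 = 33
  bit 4 = 0: r = r^2 mod 47 = 33^2 = 8
  bit 5 = 0: r = r^2 mod 47 = 8^2 = 17
  -> A = 17
B = 41^2 mod 47  (bits of 2 = 10)
  bit 0 = 1: r = r^2 * 41 mod 47 = 1^2 * 41 = 1*41 = 41
  bit 1 = 0: r = r^2 mod 47 = 41^2 = 36
  -> B = 36
s = B^a = 36^44 mod 47  (bits of 44 = 101100)
  bit 0 = 1: r = r^2 * 36 mod 47 = 1^2 * 36 = 1*36 = 36
  bit 1 = 0: r = r^2 mod 47 = 36^2 = 27
  bit 2 = 1: r = r^2 * 36 mod 47 = 27^2 * 36 = 24*36 = 18
  bit 3 = 1: r = r^2 * 36 mod 47 = 18^2 * 36 = 42*36 = 8
  bit 4 = 0: r = r^2 mod 47 = 8^2 = 17
  bit 5 = 0: r = r^2 mod 47 = 17^2 = 7
  -> s = B^a = 7

Answer: 7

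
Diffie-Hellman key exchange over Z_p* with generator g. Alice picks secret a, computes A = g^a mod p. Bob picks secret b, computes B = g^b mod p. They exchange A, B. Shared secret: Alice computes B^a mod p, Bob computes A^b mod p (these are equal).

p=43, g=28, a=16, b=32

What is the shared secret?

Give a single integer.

A = 28^16 mod 43  (bits of 16 = 10000)
  bit 0 = 1: r = r^2 * 28 mod 43 = 1^2 * 28 = 1*28 = 28
  bit 1 = 0: r = r^2 mod 43 = 28^2 = 10
  bit 2 = 0: r = r^2 mod 43 = 10^2 = 14
  bit 3 = 0: r = r^2 mod 43 = 14^2 = 24
  bit 4 = 0: r = r^2 mod 43 = 24^2 = 17
  -> A = 17
B = 28^32 mod 43  (bits of 32 = 100000)
  bit 0 = 1: r = r^2 * 28 mod 43 = 1^2 * 28 = 1*28 = 28
  bit 1 = 0: r = r^2 mod 43 = 28^2 = 10
  bit 2 = 0: r = r^2 mod 43 = 10^2 = 14
  bit 3 = 0: r = r^2 mod 43 = 14^2 = 24
  bit 4 = 0: r = r^2 mod 43 = 24^2 = 17
  bit 5 = 0: r = r^2 mod 43 = 17^2 = 31
  -> B = 31
s = B^a = 31^16 mod 43  (bits of 16 = 10000)
  bit 0 = 1: r = r^2 * 31 mod 43 = 1^2 * 31 = 1*31 = 31
  bit 1 = 0: r = r^2 mod 43 = 31^2 = 15
  bit 2 = 0: r = r^2 mod 43 = 15^2 = 10
  bit 3 = 0: r = r^2 mod 43 = 10^2 = 14
  bit 4 = 0: r = r^2 mod 43 = 14^2 = 24
  -> s = B^a = 24

Answer: 24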